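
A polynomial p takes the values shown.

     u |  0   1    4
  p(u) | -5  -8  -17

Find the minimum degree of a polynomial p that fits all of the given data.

1

Divided differences on the nodes 0, 1, 4:
  order 0: -5  -8  -17
  order 1: -3  -3
  order 2: 0
The order-1 divided differences are all -3 (nonzero) and every higher order vanishes, so the data lies on a polynomial of degree exactly 1.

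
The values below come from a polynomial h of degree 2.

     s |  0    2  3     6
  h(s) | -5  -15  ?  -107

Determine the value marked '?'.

-29

The 3 known points determine the degree-2 polynomial uniquely.
Write h(s) = as^2 + bs + c. Substituting each data point gives a linear system:
  c = -5
  4a + 2b + c = -15
  36a + 6b + c = -107
Solving the system yields a = -3, b = 1, c = -5.
So h(s) = -3s² + s - 5.
Then h(3) = -29.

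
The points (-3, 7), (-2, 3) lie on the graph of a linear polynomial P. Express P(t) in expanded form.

Using the Lagrange interpolation formula with nodes -3, -2:
  L_0(t) = (t + 2) / -1
  L_1(t) = (t + 3) / 1
Then P(t) = 7·L_0(t) + 3·L_1(t).
Expanding and collecting terms gives P(t) = -4t - 5.
Check: P(-3) = 7. ✓

P(t) = -4t - 5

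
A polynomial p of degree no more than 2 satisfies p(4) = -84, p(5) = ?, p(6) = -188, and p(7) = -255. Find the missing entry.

The 3 known points determine the degree-2 polynomial uniquely.
Write p(u) = au^2 + bu + c. Substituting each data point gives a linear system:
  16a + 4b + c = -84
  36a + 6b + c = -188
  49a + 7b + c = -255
Solving the system yields a = -5, b = -2, c = 4.
So p(u) = -5u^2 - 2u + 4.
Then p(5) = -131.

-131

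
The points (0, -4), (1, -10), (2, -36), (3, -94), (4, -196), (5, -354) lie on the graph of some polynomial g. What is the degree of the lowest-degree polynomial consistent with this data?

3

Forward differences of the values at s = 0, 1, 2, 3, 4, 5:
  g  : -4  -10  -36  -94  -196  -354
  Δ  : -6  -26  -58  -102  -158
  Δ^2: -20  -32  -44  -56
  Δ^3: -12  -12  -12
  Δ^4: 0  0
  Δ^5: 0
The third differences are constant (-12) and nonzero, while all higher differences vanish, so the minimal degree is 3.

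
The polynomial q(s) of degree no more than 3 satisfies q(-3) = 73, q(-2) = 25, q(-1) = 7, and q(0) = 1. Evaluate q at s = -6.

Using the Lagrange interpolation formula with nodes -3, -2, -1, 0:
  L_0(s) = (s + 2)(s + 1)s / -6
  L_1(s) = (s + 3)(s + 1)s / 2
  L_2(s) = (s + 3)(s + 2)s / -2
  L_3(s) = (s + 3)(s + 2)(s + 1) / 6
Then q(s) = 73·L_0(s) + 25·L_1(s) + 7·L_2(s) + 1·L_3(s).
Expanding and collecting terms gives q(s) = -3s^3 - 3s^2 - 6s + 1.
Evaluating at s = -6: q(-6) = 577.

577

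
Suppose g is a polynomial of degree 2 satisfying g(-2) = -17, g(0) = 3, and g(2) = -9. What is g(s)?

g(s) = -4s^2 + 2s + 3

Using the Lagrange interpolation formula with nodes -2, 0, 2:
  L_0(s) = s(s - 2) / 8
  L_1(s) = (s + 2)(s - 2) / -4
  L_2(s) = (s + 2)s / 8
Then g(s) = -17·L_0(s) + 3·L_1(s) - 9·L_2(s).
Expanding and collecting terms gives g(s) = -4s^2 + 2s + 3.
Check: g(2) = -9. ✓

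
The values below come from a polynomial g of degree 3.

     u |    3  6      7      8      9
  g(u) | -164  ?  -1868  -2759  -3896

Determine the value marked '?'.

The 4 known points determine the degree-3 polynomial uniquely.
Write g(u) = au^3 + bu^2 + cu + d. Substituting each data point gives a linear system:
  27a + 9b + 3c + d = -164
  343a + 49b + 7c + d = -1868
  512a + 64b + 8c + d = -2759
  729a + 81b + 9c + d = -3896
Solving the system yields a = -5, b = -3, c = -1, d = 1.
So g(u) = -5u³ - 3u² - u + 1.
Then g(6) = -1193.

-1193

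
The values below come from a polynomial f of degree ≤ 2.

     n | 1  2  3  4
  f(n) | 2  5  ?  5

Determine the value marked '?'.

6

The 3 known points determine the degree-2 polynomial uniquely.
Write f(n) = an^2 + bn + c. Substituting each data point gives a linear system:
  a + b + c = 2
  4a + 2b + c = 5
  16a + 4b + c = 5
Solving the system yields a = -1, b = 6, c = -3.
So f(n) = -n² + 6n - 3.
Then f(3) = 6.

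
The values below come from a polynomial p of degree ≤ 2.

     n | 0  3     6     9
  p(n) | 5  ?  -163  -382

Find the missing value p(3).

-34

The 3 known points determine the degree-2 polynomial uniquely.
Write p(n) = an^2 + bn + c. Substituting each data point gives a linear system:
  c = 5
  36a + 6b + c = -163
  81a + 9b + c = -382
Solving the system yields a = -5, b = 2, c = 5.
So p(n) = -5n² + 2n + 5.
Then p(3) = -34.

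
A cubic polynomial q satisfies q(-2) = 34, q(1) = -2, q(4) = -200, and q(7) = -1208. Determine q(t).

q(t) = -4t^3 + 3t^2 + 3t - 4

Using the Lagrange interpolation formula with nodes -2, 1, 4, 7:
  L_0(t) = (t - 1)(t - 4)(t - 7) / -162
  L_1(t) = (t + 2)(t - 4)(t - 7) / 54
  L_2(t) = (t + 2)(t - 1)(t - 7) / -54
  L_3(t) = (t + 2)(t - 1)(t - 4) / 162
Then q(t) = 34·L_0(t) - 2·L_1(t) - 200·L_2(t) - 1208·L_3(t).
Expanding and collecting terms gives q(t) = -4t³ + 3t² + 3t - 4.
Check: q(4) = -200. ✓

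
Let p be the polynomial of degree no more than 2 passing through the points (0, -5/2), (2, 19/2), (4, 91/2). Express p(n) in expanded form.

p(n) = 3n^2 - 5/2

Write p(n) = an^2 + bn + c. Substituting each data point gives a linear system:
  c = -5/2
  4a + 2b + c = 19/2
  16a + 4b + c = 91/2
Solving the system yields a = 3, b = 0, c = -5/2.
So p(n) = 3n^2 - 5/2.
Check: p(2) = 19/2. ✓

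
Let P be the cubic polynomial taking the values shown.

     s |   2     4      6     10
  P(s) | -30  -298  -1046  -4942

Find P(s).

P(s) = -5s^3 + 6s - 2

Write P(s) = as^3 + bs^2 + cs + d. Substituting each data point gives a linear system:
  8a + 4b + 2c + d = -30
  64a + 16b + 4c + d = -298
  216a + 36b + 6c + d = -1046
  1000a + 100b + 10c + d = -4942
Solving the system yields a = -5, b = 0, c = 6, d = -2.
So P(s) = -5s³ + 6s - 2.
Check: P(2) = -30. ✓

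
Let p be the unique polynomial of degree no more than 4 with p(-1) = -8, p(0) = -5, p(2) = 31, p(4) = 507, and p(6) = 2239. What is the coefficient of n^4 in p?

1

Write p(n) = an^4 + bn^3 + cn^2 + dn + e. Substituting each data point gives a linear system:
  a - b + c - d + e = -8
  e = -5
  16a + 8b + 4c + 2d + e = 31
  256a + 64b + 16c + 4d + e = 507
  1296a + 216b + 36c + 6d + e = 2239
Solving the system yields a = 1, b = 5, c = -3, d = -4, e = -5.
So p(n) = n^4 + 5n^3 - 3n^2 - 4n - 5.
The leading coefficient is 1.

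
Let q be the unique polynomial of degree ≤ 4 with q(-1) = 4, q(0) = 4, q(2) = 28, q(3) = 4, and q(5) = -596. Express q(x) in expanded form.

Write q(x) = ax^4 + bx^3 + cx^2 + dx + e. Substituting each data point gives a linear system:
  a - b + c - d + e = 4
  e = 4
  16a + 8b + 4c + 2d + e = 28
  81a + 27b + 9c + 3d + e = 4
  625a + 125b + 25c + 5d + e = -596
Solving the system yields a = -2, b = 4, c = 6, d = 0, e = 4.
So q(x) = -2x^4 + 4x^3 + 6x^2 + 4.
Check: q(3) = 4. ✓

q(x) = -2x^4 + 4x^3 + 6x^2 + 4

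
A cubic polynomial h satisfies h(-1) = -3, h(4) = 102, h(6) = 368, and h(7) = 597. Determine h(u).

Write h(u) = au^3 + bu^2 + cu + d. Substituting each data point gives a linear system:
  -a + b - c + d = -3
  64a + 16b + 4c + d = 102
  216a + 36b + 6c + d = 368
  343a + 49b + 7c + d = 597
Solving the system yields a = 2, b = -2, c = 1, d = 2.
So h(u) = 2u³ - 2u² + u + 2.
Check: h(4) = 102. ✓

h(u) = 2u^3 - 2u^2 + u + 2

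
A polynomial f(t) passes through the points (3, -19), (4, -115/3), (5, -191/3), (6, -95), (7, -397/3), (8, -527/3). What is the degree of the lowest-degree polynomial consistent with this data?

Forward differences of the values at t = 3, 4, 5, 6, 7, 8:
  f  : -19  -115/3  -191/3  -95  -397/3  -527/3
  Δ  : -58/3  -76/3  -94/3  -112/3  -130/3
  Δ^2: -6  -6  -6  -6
  Δ^3: 0  0  0
  Δ^4: 0  0
  Δ^5: 0
The second differences are constant (-6) and nonzero, while all higher differences vanish, so the minimal degree is 2.

2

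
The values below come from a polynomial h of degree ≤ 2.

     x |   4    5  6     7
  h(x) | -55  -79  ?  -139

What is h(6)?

On equispaced nodes a degree-2 polynomial has vanishing third forward difference, so
  - h(4) + 3·h(5) - 3·h(6) + h(7) = 0.
Substituting the known values and solving for h(6):
  -3·h(6) = 321
  h(6) = -107.

-107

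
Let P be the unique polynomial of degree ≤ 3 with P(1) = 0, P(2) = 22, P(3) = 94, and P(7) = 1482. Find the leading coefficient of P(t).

5

Write P(t) = at^3 + bt^2 + ct + d. Substituting each data point gives a linear system:
  a + b + c + d = 0
  8a + 4b + 2c + d = 22
  27a + 9b + 3c + d = 94
  343a + 49b + 7c + d = 1482
Solving the system yields a = 5, b = -5, c = 2, d = -2.
So P(t) = 5t³ - 5t² + 2t - 2.
The leading coefficient is 5.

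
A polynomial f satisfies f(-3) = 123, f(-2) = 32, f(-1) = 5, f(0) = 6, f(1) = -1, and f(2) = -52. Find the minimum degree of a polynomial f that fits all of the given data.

Forward differences of the values at u = -3, -2, -1, 0, 1, 2:
  f  : 123  32  5  6  -1  -52
  Δ  : -91  -27  1  -7  -51
  Δ^2: 64  28  -8  -44
  Δ^3: -36  -36  -36
  Δ^4: 0  0
  Δ^5: 0
The third differences are constant (-36) and nonzero, while all higher differences vanish, so the minimal degree is 3.

3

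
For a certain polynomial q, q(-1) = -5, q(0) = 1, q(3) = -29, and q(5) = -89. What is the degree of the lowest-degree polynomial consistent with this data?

Divided differences on the nodes -1, 0, 3, 5:
  order 0: -5  1  -29  -89
  order 1: 6  -10  -30
  order 2: -4  -4
  order 3: 0
The order-2 divided differences are all -4 (nonzero) and every higher order vanishes, so the data lies on a polynomial of degree exactly 2.

2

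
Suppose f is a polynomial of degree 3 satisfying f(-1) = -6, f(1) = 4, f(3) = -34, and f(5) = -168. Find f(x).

f(x) = -x^3 - 3x^2 + 6x + 2

Write f(x) = ax^3 + bx^2 + cx + d. Substituting each data point gives a linear system:
  -a + b - c + d = -6
  a + b + c + d = 4
  27a + 9b + 3c + d = -34
  125a + 25b + 5c + d = -168
Solving the system yields a = -1, b = -3, c = 6, d = 2.
So f(x) = -x³ - 3x² + 6x + 2.
Check: f(-1) = -6. ✓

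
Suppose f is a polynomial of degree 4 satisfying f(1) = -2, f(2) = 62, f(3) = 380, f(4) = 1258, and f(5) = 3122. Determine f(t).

f(t) = 5t^4 + t^3 - 4t^2 - 6t + 2

Write f(t) = at^4 + bt^3 + ct^2 + dt + e. Substituting each data point gives a linear system:
  a + b + c + d + e = -2
  16a + 8b + 4c + 2d + e = 62
  81a + 27b + 9c + 3d + e = 380
  256a + 64b + 16c + 4d + e = 1258
  625a + 125b + 25c + 5d + e = 3122
Solving the system yields a = 5, b = 1, c = -4, d = -6, e = 2.
So f(t) = 5t⁴ + t³ - 4t² - 6t + 2.
Check: f(1) = -2. ✓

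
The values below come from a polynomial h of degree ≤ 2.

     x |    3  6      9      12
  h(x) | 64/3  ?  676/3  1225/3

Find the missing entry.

On equispaced nodes a degree-2 polynomial has vanishing third forward difference, so
  - h(3) + 3·h(6) - 3·h(9) + h(12) = 0.
Substituting the known values and solving for h(6):
  3·h(6) = 289
  h(6) = 289/3.

289/3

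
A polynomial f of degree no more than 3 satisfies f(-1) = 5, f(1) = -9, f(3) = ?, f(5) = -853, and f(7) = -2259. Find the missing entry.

-199

On equispaced nodes a degree-3 polynomial has vanishing fourth forward difference, so
  f(-1) - 4·f(1) + 6·f(3) - 4·f(5) + f(7) = 0.
Substituting the known values and solving for f(3):
  6·f(3) = -1194
  f(3) = -199.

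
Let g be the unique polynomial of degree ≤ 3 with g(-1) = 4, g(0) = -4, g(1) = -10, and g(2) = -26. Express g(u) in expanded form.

g(u) = -2u^3 + u^2 - 5u - 4

Using the Lagrange interpolation formula with nodes -1, 0, 1, 2:
  L_0(u) = u(u - 1)(u - 2) / -6
  L_1(u) = (u + 1)(u - 1)(u - 2) / 2
  L_2(u) = (u + 1)u(u - 2) / -2
  L_3(u) = (u + 1)u(u - 1) / 6
Then g(u) = 4·L_0(u) - 4·L_1(u) - 10·L_2(u) - 26·L_3(u).
Expanding and collecting terms gives g(u) = -2u³ + u² - 5u - 4.
Check: g(0) = -4. ✓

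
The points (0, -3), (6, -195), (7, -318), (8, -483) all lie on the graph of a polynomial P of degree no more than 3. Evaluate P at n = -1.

Write P(n) = an^3 + bn^2 + cn + d. Substituting each data point gives a linear system:
  d = -3
  216a + 36b + 6c + d = -195
  343a + 49b + 7c + d = -318
  512a + 64b + 8c + d = -483
Solving the system yields a = -1, b = 0, c = 4, d = -3.
So P(n) = -n^3 + 4n - 3.
Then P(-1) = -6.

-6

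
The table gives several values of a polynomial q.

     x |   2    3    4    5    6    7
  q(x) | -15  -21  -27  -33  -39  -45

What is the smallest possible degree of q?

Forward differences of the values at x = 2, 3, 4, 5, 6, 7:
  q  : -15  -21  -27  -33  -39  -45
  Δ  : -6  -6  -6  -6  -6
  Δ^2: 0  0  0  0
  Δ^3: 0  0  0
  Δ^4: 0  0
  Δ^5: 0
The first differences are constant (-6) and nonzero, while all higher differences vanish, so the minimal degree is 1.

1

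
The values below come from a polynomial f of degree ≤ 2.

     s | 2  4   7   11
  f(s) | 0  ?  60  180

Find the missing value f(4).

The 3 known points determine the degree-2 polynomial uniquely.
Write f(s) = as^2 + bs + c. Substituting each data point gives a linear system:
  4a + 2b + c = 0
  49a + 7b + c = 60
  121a + 11b + c = 180
Solving the system yields a = 2, b = -6, c = 4.
So f(s) = 2s² - 6s + 4.
Then f(4) = 12.

12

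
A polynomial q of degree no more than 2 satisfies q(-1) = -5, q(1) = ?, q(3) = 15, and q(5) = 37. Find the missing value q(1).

The 3 known points determine the degree-2 polynomial uniquely.
Write q(t) = at^2 + bt + c. Substituting each data point gives a linear system:
  a - b + c = -5
  9a + 3b + c = 15
  25a + 5b + c = 37
Solving the system yields a = 1, b = 3, c = -3.
So q(t) = t^2 + 3t - 3.
Then q(1) = 1.

1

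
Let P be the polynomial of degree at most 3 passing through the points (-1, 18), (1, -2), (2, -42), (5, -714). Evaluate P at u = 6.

Write P(u) = au^3 + bu^2 + cu + d. Substituting each data point gives a linear system:
  -a + b - c + d = 18
  a + b + c + d = -2
  8a + 4b + 2c + d = -42
  125a + 25b + 5c + d = -714
Solving the system yields a = -6, b = 2, c = -4, d = 6.
So P(u) = -6u^3 + 2u^2 - 4u + 6.
Then P(6) = -1242.

-1242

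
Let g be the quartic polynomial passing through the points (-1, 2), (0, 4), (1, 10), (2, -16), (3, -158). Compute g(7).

-5246

Forward differences of the values at n = -1, 0, 1, 2, 3:
  g  : 2  4  10  -16  -158
  Δ  : 2  6  -26  -142
  Δ^2: 4  -32  -116
  Δ^3: -36  -84
  Δ^4: -48
The fourth differences are constant, confirming degree 4.
Interpolating (Newton forward form) and evaluating at n = 7 gives g(7) = -5246.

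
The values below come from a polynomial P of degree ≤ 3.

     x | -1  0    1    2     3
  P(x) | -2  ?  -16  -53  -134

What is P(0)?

On equispaced nodes a degree-3 polynomial has vanishing fourth forward difference, so
  P(-1) - 4·P(0) + 6·P(1) - 4·P(2) + P(3) = 0.
Substituting the known values and solving for P(0):
  -4·P(0) = 20
  P(0) = -5.

-5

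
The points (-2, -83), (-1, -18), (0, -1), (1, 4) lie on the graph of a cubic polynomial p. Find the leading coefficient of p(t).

Write p(t) = at^3 + bt^2 + ct + d. Substituting each data point gives a linear system:
  -8a + 4b - 2c + d = -83
  -a + b - c + d = -18
  d = -1
  a + b + c + d = 4
Solving the system yields a = 6, b = -6, c = 5, d = -1.
So p(t) = 6t³ - 6t² + 5t - 1.
The leading coefficient is 6.

6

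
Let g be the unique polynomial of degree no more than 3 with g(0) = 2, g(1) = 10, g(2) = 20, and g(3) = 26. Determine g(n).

g(n) = -n^3 + 4n^2 + 5n + 2

Write g(n) = an^3 + bn^2 + cn + d. Substituting each data point gives a linear system:
  d = 2
  a + b + c + d = 10
  8a + 4b + 2c + d = 20
  27a + 9b + 3c + d = 26
Solving the system yields a = -1, b = 4, c = 5, d = 2.
So g(n) = -n^3 + 4n^2 + 5n + 2.
Check: g(3) = 26. ✓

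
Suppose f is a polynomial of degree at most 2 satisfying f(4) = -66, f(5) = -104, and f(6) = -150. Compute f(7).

Write f(u) = au^2 + bu + c. Substituting each data point gives a linear system:
  16a + 4b + c = -66
  25a + 5b + c = -104
  36a + 6b + c = -150
Solving the system yields a = -4, b = -2, c = 6.
So f(u) = -4u^2 - 2u + 6.
Then f(7) = -204.

-204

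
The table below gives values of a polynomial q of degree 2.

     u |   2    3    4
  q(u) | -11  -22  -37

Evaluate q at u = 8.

-137

Write q(u) = au^2 + bu + c. Substituting each data point gives a linear system:
  4a + 2b + c = -11
  9a + 3b + c = -22
  16a + 4b + c = -37
Solving the system yields a = -2, b = -1, c = -1.
So q(u) = -2u^2 - u - 1.
Then q(8) = -137.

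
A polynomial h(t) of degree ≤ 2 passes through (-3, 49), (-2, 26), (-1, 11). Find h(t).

Using the Lagrange interpolation formula with nodes -3, -2, -1:
  L_0(t) = (t + 2)(t + 1) / 2
  L_1(t) = (t + 3)(t + 1) / -1
  L_2(t) = (t + 3)(t + 2) / 2
Then h(t) = 49·L_0(t) + 26·L_1(t) + 11·L_2(t).
Expanding and collecting terms gives h(t) = 4t² - 3t + 4.
Check: h(-1) = 11. ✓

h(t) = 4t^2 - 3t + 4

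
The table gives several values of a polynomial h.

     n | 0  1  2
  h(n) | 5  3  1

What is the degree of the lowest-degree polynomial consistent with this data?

Forward differences of the values at n = 0, 1, 2:
  h  : 5  3  1
  Δ  : -2  -2
  Δ^2: 0
The first differences are constant (-2) and nonzero, while all higher differences vanish, so the minimal degree is 1.

1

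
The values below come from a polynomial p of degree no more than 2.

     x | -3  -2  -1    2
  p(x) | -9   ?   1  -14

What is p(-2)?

-2

The 3 known points determine the degree-2 polynomial uniquely.
Write p(x) = ax^2 + bx + c. Substituting each data point gives a linear system:
  9a - 3b + c = -9
  a - b + c = 1
  4a + 2b + c = -14
Solving the system yields a = -2, b = -3, c = 0.
So p(x) = -2x^2 - 3x.
Then p(-2) = -2.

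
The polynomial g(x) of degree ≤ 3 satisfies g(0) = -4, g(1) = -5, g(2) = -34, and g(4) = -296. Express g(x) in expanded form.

Write g(x) = ax^3 + bx^2 + cx + d. Substituting each data point gives a linear system:
  d = -4
  a + b + c + d = -5
  8a + 4b + 2c + d = -34
  64a + 16b + 4c + d = -296
Solving the system yields a = -5, b = 1, c = 3, d = -4.
So g(x) = -5x^3 + x^2 + 3x - 4.
Check: g(4) = -296. ✓

g(x) = -5x^3 + x^2 + 3x - 4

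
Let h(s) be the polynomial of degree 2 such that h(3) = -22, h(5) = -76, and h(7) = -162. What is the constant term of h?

-1

Write h(s) = as^2 + bs + c. Substituting each data point gives a linear system:
  9a + 3b + c = -22
  25a + 5b + c = -76
  49a + 7b + c = -162
Solving the system yields a = -4, b = 5, c = -1.
So h(s) = -4s^2 + 5s - 1.
The constant term is -1.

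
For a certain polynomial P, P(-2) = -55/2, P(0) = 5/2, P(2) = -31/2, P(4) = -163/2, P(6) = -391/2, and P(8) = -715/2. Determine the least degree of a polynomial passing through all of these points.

2

Forward differences of the values at s = -2, 0, 2, 4, 6, 8:
  P  : -55/2  5/2  -31/2  -163/2  -391/2  -715/2
  Δ  : 30  -18  -66  -114  -162
  Δ^2: -48  -48  -48  -48
  Δ^3: 0  0  0
  Δ^4: 0  0
  Δ^5: 0
The second differences are constant (-48) and nonzero, while all higher differences vanish, so the minimal degree is 2.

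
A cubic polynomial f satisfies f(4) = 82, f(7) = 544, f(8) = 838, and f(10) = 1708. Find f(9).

1222

Write f(t) = at^3 + bt^2 + ct + d. Substituting each data point gives a linear system:
  64a + 16b + 4c + d = 82
  343a + 49b + 7c + d = 544
  512a + 64b + 8c + d = 838
  1000a + 100b + 10c + d = 1708
Solving the system yields a = 2, b = -3, c = 1, d = -2.
So f(t) = 2t^3 - 3t^2 + t - 2.
Then f(9) = 1222.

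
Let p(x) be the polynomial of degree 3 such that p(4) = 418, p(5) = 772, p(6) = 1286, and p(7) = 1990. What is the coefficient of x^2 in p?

Write p(x) = ax^3 + bx^2 + cx + d. Substituting each data point gives a linear system:
  64a + 16b + 4c + d = 418
  125a + 25b + 5c + d = 772
  216a + 36b + 6c + d = 1286
  343a + 49b + 7c + d = 1990
Solving the system yields a = 5, b = 5, c = 4, d = 2.
So p(x) = 5x^3 + 5x^2 + 4x + 2.
The coefficient of x^2 is 5.

5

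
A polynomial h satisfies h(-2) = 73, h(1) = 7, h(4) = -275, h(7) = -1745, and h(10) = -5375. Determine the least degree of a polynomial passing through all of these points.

3

Forward differences of the values at t = -2, 1, 4, 7, 10:
  h  : 73  7  -275  -1745  -5375
  Δ  : -66  -282  -1470  -3630
  Δ^2: -216  -1188  -2160
  Δ^3: -972  -972
  Δ^4: 0
The third differences are constant (-972) and nonzero, while all higher differences vanish, so the minimal degree is 3.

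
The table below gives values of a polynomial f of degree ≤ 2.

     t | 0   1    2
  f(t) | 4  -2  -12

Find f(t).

f(t) = -2t^2 - 4t + 4

Using the Lagrange interpolation formula with nodes 0, 1, 2:
  L_0(t) = (t - 1)(t - 2) / 2
  L_1(t) = t(t - 2) / -1
  L_2(t) = t(t - 1) / 2
Then f(t) = 4·L_0(t) - 2·L_1(t) - 12·L_2(t).
Expanding and collecting terms gives f(t) = -2t^2 - 4t + 4.
Check: f(1) = -2. ✓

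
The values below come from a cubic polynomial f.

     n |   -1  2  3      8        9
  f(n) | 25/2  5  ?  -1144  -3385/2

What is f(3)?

The 4 known points determine the degree-3 polynomial uniquely.
Write f(n) = an^3 + bn^2 + cn + d. Substituting each data point gives a linear system:
  -a + b - c + d = 25/2
  8a + 4b + 2c + d = 5
  512a + 64b + 8c + d = -1144
  729a + 81b + 9c + d = -3385/2
Solving the system yields a = -3, b = 6, c = 1/2, d = 4.
So f(n) = -3n³ + 6n² + (1/2)n + 4.
Then f(3) = -43/2.

-43/2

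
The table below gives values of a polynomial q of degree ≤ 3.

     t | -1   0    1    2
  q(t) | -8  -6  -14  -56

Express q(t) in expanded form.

q(t) = -4t^3 - 5t^2 + t - 6

Write q(t) = at^3 + bt^2 + ct + d. Substituting each data point gives a linear system:
  -a + b - c + d = -8
  d = -6
  a + b + c + d = -14
  8a + 4b + 2c + d = -56
Solving the system yields a = -4, b = -5, c = 1, d = -6.
So q(t) = -4t³ - 5t² + t - 6.
Check: q(1) = -14. ✓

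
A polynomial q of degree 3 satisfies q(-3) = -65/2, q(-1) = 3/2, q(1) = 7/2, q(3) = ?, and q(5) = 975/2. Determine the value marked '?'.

235/2

The 4 known points determine the degree-3 polynomial uniquely.
Write q(u) = au^3 + bu^2 + cu + d. Substituting each data point gives a linear system:
  -27a + 9b - 3c + d = -65/2
  -a + b - c + d = 3/2
  a + b + c + d = 7/2
  125a + 25b + 5c + d = 975/2
Solving the system yields a = 3, b = 5, c = -2, d = -5/2.
So q(u) = 3u^3 + 5u^2 - 2u - 5/2.
Then q(3) = 235/2.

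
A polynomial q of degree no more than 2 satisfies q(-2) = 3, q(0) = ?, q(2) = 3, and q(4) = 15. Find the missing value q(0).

-1

On equispaced nodes a degree-2 polynomial has vanishing third forward difference, so
  - q(-2) + 3·q(0) - 3·q(2) + q(4) = 0.
Substituting the known values and solving for q(0):
  3·q(0) = -3
  q(0) = -1.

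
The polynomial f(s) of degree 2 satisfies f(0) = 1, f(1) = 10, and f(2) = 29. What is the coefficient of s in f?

Write f(s) = as^2 + bs + c. Substituting each data point gives a linear system:
  c = 1
  a + b + c = 10
  4a + 2b + c = 29
Solving the system yields a = 5, b = 4, c = 1.
So f(s) = 5s² + 4s + 1.
The coefficient of s is 4.

4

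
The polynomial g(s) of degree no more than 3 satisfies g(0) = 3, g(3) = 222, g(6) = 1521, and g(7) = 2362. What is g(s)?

g(s) = 6s^3 + 6s^2 + s + 3

Write g(s) = as^3 + bs^2 + cs + d. Substituting each data point gives a linear system:
  d = 3
  27a + 9b + 3c + d = 222
  216a + 36b + 6c + d = 1521
  343a + 49b + 7c + d = 2362
Solving the system yields a = 6, b = 6, c = 1, d = 3.
So g(s) = 6s^3 + 6s^2 + s + 3.
Check: g(6) = 1521. ✓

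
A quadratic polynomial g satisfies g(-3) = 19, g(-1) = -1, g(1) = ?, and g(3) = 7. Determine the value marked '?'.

-5

The 3 known points determine the degree-2 polynomial uniquely.
Write g(n) = an^2 + bn + c. Substituting each data point gives a linear system:
  9a - 3b + c = 19
  a - b + c = -1
  9a + 3b + c = 7
Solving the system yields a = 2, b = -2, c = -5.
So g(n) = 2n^2 - 2n - 5.
Then g(1) = -5.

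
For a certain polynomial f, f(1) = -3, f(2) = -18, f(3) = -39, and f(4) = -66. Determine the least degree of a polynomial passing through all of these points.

2

Forward differences of the values at t = 1, 2, 3, 4:
  f  : -3  -18  -39  -66
  Δ  : -15  -21  -27
  Δ^2: -6  -6
  Δ^3: 0
The second differences are constant (-6) and nonzero, while all higher differences vanish, so the minimal degree is 2.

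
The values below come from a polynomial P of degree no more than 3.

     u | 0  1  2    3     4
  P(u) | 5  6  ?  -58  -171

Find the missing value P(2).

On equispaced nodes a degree-3 polynomial has vanishing fourth forward difference, so
  P(0) - 4·P(1) + 6·P(2) - 4·P(3) + P(4) = 0.
Substituting the known values and solving for P(2):
  6·P(2) = -42
  P(2) = -7.

-7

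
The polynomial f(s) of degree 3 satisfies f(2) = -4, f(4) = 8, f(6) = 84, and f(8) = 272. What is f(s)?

f(s) = s^3 - 4s^2 + 2s

Using the Lagrange interpolation formula with nodes 2, 4, 6, 8:
  L_0(s) = (s - 4)(s - 6)(s - 8) / -48
  L_1(s) = (s - 2)(s - 6)(s - 8) / 16
  L_2(s) = (s - 2)(s - 4)(s - 8) / -16
  L_3(s) = (s - 2)(s - 4)(s - 6) / 48
Then f(s) = -4·L_0(s) + 8·L_1(s) + 84·L_2(s) + 272·L_3(s).
Expanding and collecting terms gives f(s) = s^3 - 4s^2 + 2s.
Check: f(2) = -4. ✓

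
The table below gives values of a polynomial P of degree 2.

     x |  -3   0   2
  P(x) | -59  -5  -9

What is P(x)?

P(x) = -4x^2 + 6x - 5

Write P(x) = ax^2 + bx + c. Substituting each data point gives a linear system:
  9a - 3b + c = -59
  c = -5
  4a + 2b + c = -9
Solving the system yields a = -4, b = 6, c = -5.
So P(x) = -4x^2 + 6x - 5.
Check: P(0) = -5. ✓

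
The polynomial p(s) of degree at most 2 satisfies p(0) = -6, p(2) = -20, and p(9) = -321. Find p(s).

Using the Lagrange interpolation formula with nodes 0, 2, 9:
  L_0(s) = (s - 2)(s - 9) / 18
  L_1(s) = s(s - 9) / -14
  L_2(s) = s(s - 2) / 63
Then p(s) = -6·L_0(s) - 20·L_1(s) - 321·L_2(s).
Expanding and collecting terms gives p(s) = -4s^2 + s - 6.
Check: p(0) = -6. ✓

p(s) = -4s^2 + s - 6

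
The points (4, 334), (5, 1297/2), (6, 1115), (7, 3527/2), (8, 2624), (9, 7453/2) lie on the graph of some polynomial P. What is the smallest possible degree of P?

Forward differences of the values at t = 4, 5, 6, 7, 8, 9:
  P  : 334  1297/2  1115  3527/2  2624  7453/2
  Δ  : 629/2  933/2  1297/2  1721/2  2205/2
  Δ^2: 152  182  212  242
  Δ^3: 30  30  30
  Δ^4: 0  0
  Δ^5: 0
The third differences are constant (30) and nonzero, while all higher differences vanish, so the minimal degree is 3.

3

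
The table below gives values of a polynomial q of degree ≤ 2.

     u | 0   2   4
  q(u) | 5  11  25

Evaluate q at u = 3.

Write q(u) = au^2 + bu + c. Substituting each data point gives a linear system:
  c = 5
  4a + 2b + c = 11
  16a + 4b + c = 25
Solving the system yields a = 1, b = 1, c = 5.
So q(u) = u² + u + 5.
Then q(3) = 17.

17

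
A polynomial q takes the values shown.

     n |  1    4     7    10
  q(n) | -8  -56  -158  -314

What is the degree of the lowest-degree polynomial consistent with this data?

2

Forward differences of the values at n = 1, 4, 7, 10:
  q  : -8  -56  -158  -314
  Δ  : -48  -102  -156
  Δ^2: -54  -54
  Δ^3: 0
The second differences are constant (-54) and nonzero, while all higher differences vanish, so the minimal degree is 2.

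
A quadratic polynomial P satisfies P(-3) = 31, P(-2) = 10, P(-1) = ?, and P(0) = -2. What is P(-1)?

On equispaced nodes a degree-2 polynomial has vanishing third forward difference, so
  - P(-3) + 3·P(-2) - 3·P(-1) + P(0) = 0.
Substituting the known values and solving for P(-1):
  -3·P(-1) = 3
  P(-1) = -1.

-1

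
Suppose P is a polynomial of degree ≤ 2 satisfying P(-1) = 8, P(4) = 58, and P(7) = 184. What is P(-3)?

Write P(x) = ax^2 + bx + c. Substituting each data point gives a linear system:
  a - b + c = 8
  16a + 4b + c = 58
  49a + 7b + c = 184
Solving the system yields a = 4, b = -2, c = 2.
So P(x) = 4x^2 - 2x + 2.
Then P(-3) = 44.

44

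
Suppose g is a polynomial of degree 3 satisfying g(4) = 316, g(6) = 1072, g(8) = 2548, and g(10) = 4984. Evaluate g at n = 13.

10963

Using the Lagrange interpolation formula with nodes 4, 6, 8, 10:
  L_0(n) = (n - 6)(n - 8)(n - 10) / -48
  L_1(n) = (n - 4)(n - 8)(n - 10) / 16
  L_2(n) = (n - 4)(n - 6)(n - 10) / -16
  L_3(n) = (n - 4)(n - 6)(n - 8) / 48
Then g(n) = 316·L_0(n) + 1072·L_1(n) + 2548·L_2(n) + 4984·L_3(n).
Expanding and collecting terms gives g(n) = 5n³ - 2n + 4.
Evaluating at n = 13: g(13) = 10963.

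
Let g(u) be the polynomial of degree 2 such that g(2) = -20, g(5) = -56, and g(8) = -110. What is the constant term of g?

-6

Write g(u) = au^2 + bu + c. Substituting each data point gives a linear system:
  4a + 2b + c = -20
  25a + 5b + c = -56
  64a + 8b + c = -110
Solving the system yields a = -1, b = -5, c = -6.
So g(u) = -u² - 5u - 6.
The constant term is -6.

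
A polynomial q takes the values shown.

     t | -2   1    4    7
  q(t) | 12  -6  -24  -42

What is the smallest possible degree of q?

1

Forward differences of the values at t = -2, 1, 4, 7:
  q  : 12  -6  -24  -42
  Δ  : -18  -18  -18
  Δ^2: 0  0
  Δ^3: 0
The first differences are constant (-18) and nonzero, while all higher differences vanish, so the minimal degree is 1.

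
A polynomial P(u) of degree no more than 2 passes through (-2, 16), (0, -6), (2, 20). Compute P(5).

Forward differences of the values at u = -2, 0, 2:
  P  : 16  -6  20
  Δ  : -22  26
  Δ^2: 48
The second differences are constant, confirming degree 2.
Interpolating (Newton forward form) and evaluating at u = 5 gives P(5) = 149.

149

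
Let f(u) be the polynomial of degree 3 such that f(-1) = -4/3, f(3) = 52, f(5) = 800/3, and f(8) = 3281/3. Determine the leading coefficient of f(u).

Write f(u) = au^3 + bu^2 + cu + d. Substituting each data point gives a linear system:
  -a + b - c + d = -4/3
  27a + 9b + 3c + d = 52
  125a + 25b + 5c + d = 800/3
  512a + 64b + 8c + d = 3281/3
Solving the system yields a = 2, b = 5/3, c = -4, d = -5.
So f(u) = 2u^3 + (5/3)u^2 - 4u - 5.
The leading coefficient is 2.

2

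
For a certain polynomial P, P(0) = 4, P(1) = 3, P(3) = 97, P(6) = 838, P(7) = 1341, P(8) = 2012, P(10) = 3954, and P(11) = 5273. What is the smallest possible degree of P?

Divided differences on the nodes 0, 1, 3, 6, 7, 8, 10, 11:
  order 0: 4  3  97  838  1341  2012  3954  5273
  order 1: -1  47  247  503  671  971  1319
  order 2: 16  40  64  84  100  116
  order 3: 4  4  4  4  4
  order 4: 0  0  0  0
  order 5: 0  0  0
  order 6: 0  0
  order 7: 0
The order-3 divided differences are all 4 (nonzero) and every higher order vanishes, so the data lies on a polynomial of degree exactly 3.

3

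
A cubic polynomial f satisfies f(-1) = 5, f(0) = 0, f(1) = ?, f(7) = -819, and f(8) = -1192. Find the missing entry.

The 4 known points determine the degree-3 polynomial uniquely.
Write f(x) = ax^3 + bx^2 + cx + d. Substituting each data point gives a linear system:
  -a + b - c + d = 5
  d = 0
  343a + 49b + 7c + d = -819
  512a + 64b + 8c + d = -1192
Solving the system yields a = -2, b = -2, c = -5, d = 0.
So f(x) = -2x^3 - 2x^2 - 5x.
Then f(1) = -9.

-9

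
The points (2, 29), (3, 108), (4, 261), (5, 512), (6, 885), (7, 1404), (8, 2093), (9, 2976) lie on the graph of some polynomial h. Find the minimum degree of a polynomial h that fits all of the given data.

Forward differences of the values at u = 2, 3, 4, 5, 6, 7, 8, 9:
  h  : 29  108  261  512  885  1404  2093  2976
  Δ  : 79  153  251  373  519  689  883
  Δ^2: 74  98  122  146  170  194
  Δ^3: 24  24  24  24  24
  Δ^4: 0  0  0  0
  Δ^5: 0  0  0
  Δ^6: 0  0
  Δ^7: 0
The third differences are constant (24) and nonzero, while all higher differences vanish, so the minimal degree is 3.

3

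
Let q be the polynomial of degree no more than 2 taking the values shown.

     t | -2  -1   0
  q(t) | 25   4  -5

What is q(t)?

Using the Lagrange interpolation formula with nodes -2, -1, 0:
  L_0(t) = (t + 1)t / 2
  L_1(t) = (t + 2)t / -1
  L_2(t) = (t + 2)(t + 1) / 2
Then q(t) = 25·L_0(t) + 4·L_1(t) - 5·L_2(t).
Expanding and collecting terms gives q(t) = 6t^2 - 3t - 5.
Check: q(-2) = 25. ✓

q(t) = 6t^2 - 3t - 5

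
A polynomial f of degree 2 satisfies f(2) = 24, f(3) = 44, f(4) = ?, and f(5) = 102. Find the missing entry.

The 3 known points determine the degree-2 polynomial uniquely.
Write f(n) = an^2 + bn + c. Substituting each data point gives a linear system:
  4a + 2b + c = 24
  9a + 3b + c = 44
  25a + 5b + c = 102
Solving the system yields a = 3, b = 5, c = 2.
So f(n) = 3n² + 5n + 2.
Then f(4) = 70.

70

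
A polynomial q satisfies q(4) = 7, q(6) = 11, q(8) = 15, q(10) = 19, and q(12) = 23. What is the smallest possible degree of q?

1

Forward differences of the values at n = 4, 6, 8, 10, 12:
  q  : 7  11  15  19  23
  Δ  : 4  4  4  4
  Δ^2: 0  0  0
  Δ^3: 0  0
  Δ^4: 0
The first differences are constant (4) and nonzero, while all higher differences vanish, so the minimal degree is 1.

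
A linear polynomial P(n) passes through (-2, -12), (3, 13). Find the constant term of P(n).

-2

Write P(n) = an + b. Substituting each data point gives a linear system:
  -2a + b = -12
  3a + b = 13
Solving the system yields a = 5, b = -2.
So P(n) = 5n - 2.
The constant term is -2.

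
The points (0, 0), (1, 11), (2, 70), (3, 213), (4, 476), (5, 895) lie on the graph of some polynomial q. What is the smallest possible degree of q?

Forward differences of the values at n = 0, 1, 2, 3, 4, 5:
  q  : 0  11  70  213  476  895
  Δ  : 11  59  143  263  419
  Δ^2: 48  84  120  156
  Δ^3: 36  36  36
  Δ^4: 0  0
  Δ^5: 0
The third differences are constant (36) and nonzero, while all higher differences vanish, so the minimal degree is 3.

3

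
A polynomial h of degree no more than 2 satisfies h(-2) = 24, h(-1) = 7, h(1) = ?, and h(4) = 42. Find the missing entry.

The 3 known points determine the degree-2 polynomial uniquely.
Write h(u) = au^2 + bu + c. Substituting each data point gives a linear system:
  4a - 2b + c = 24
  a - b + c = 7
  16a + 4b + c = 42
Solving the system yields a = 4, b = -5, c = -2.
So h(u) = 4u^2 - 5u - 2.
Then h(1) = -3.

-3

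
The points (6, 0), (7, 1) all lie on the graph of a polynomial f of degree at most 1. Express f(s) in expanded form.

Write f(s) = as + b. Substituting each data point gives a linear system:
  6a + b = 0
  7a + b = 1
Solving the system yields a = 1, b = -6.
So f(s) = s - 6.
Check: f(6) = 0. ✓

f(s) = s - 6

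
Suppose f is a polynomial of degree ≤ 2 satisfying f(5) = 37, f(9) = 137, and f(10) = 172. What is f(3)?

Write f(n) = an^2 + bn + c. Substituting each data point gives a linear system:
  25a + 5b + c = 37
  81a + 9b + c = 137
  100a + 10b + c = 172
Solving the system yields a = 2, b = -3, c = 2.
So f(n) = 2n^2 - 3n + 2.
Then f(3) = 11.

11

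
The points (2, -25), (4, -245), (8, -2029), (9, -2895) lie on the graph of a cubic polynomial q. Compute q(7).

Write q(u) = au^3 + bu^2 + cu + d. Substituting each data point gives a linear system:
  8a + 4b + 2c + d = -25
  64a + 16b + 4c + d = -245
  512a + 64b + 8c + d = -2029
  729a + 81b + 9c + d = -2895
Solving the system yields a = -4, b = 0, c = 2, d = 3.
So q(u) = -4u^3 + 2u + 3.
Then q(7) = -1355.

-1355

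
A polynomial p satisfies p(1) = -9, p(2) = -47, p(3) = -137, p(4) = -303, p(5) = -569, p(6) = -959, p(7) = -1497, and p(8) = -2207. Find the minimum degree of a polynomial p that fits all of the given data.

3

Forward differences of the values at n = 1, 2, 3, 4, 5, 6, 7, 8:
  p  : -9  -47  -137  -303  -569  -959  -1497  -2207
  Δ  : -38  -90  -166  -266  -390  -538  -710
  Δ^2: -52  -76  -100  -124  -148  -172
  Δ^3: -24  -24  -24  -24  -24
  Δ^4: 0  0  0  0
  Δ^5: 0  0  0
  Δ^6: 0  0
  Δ^7: 0
The third differences are constant (-24) and nonzero, while all higher differences vanish, so the minimal degree is 3.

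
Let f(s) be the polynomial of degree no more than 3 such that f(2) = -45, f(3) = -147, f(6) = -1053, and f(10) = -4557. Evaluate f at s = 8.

Using the Lagrange interpolation formula with nodes 2, 3, 6, 10:
  L_0(s) = (s - 3)(s - 6)(s - 10) / -32
  L_1(s) = (s - 2)(s - 6)(s - 10) / 21
  L_2(s) = (s - 2)(s - 3)(s - 10) / -48
  L_3(s) = (s - 2)(s - 3)(s - 6) / 224
Then f(s) = -45·L_0(s) - 147·L_1(s) - 1053·L_2(s) - 4557·L_3(s).
Expanding and collecting terms gives f(s) = -4s³ - 6s² + 4s + 3.
Evaluating at s = 8: f(8) = -2397.

-2397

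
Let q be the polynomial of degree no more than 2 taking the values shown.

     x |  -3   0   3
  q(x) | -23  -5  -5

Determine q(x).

q(x) = -x^2 + 3x - 5

Write q(x) = ax^2 + bx + c. Substituting each data point gives a linear system:
  9a - 3b + c = -23
  c = -5
  9a + 3b + c = -5
Solving the system yields a = -1, b = 3, c = -5.
So q(x) = -x² + 3x - 5.
Check: q(3) = -5. ✓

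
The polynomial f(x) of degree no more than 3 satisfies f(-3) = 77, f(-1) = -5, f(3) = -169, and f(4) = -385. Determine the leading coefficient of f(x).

Write f(x) = ax^3 + bx^2 + cx + d. Substituting each data point gives a linear system:
  -27a + 9b - 3c + d = 77
  -a + b - c + d = -5
  27a + 9b + 3c + d = -169
  64a + 16b + 4c + d = -385
Solving the system yields a = -5, b = -5, c = 4, d = -1.
So f(x) = -5x³ - 5x² + 4x - 1.
The leading coefficient is -5.

-5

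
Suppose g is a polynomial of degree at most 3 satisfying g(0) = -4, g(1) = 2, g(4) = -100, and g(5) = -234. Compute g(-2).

Write g(t) = at^3 + bt^2 + ct + d. Substituting each data point gives a linear system:
  d = -4
  a + b + c + d = 2
  64a + 16b + 4c + d = -100
  125a + 25b + 5c + d = -234
Solving the system yields a = -3, b = 5, c = 4, d = -4.
So g(t) = -3t³ + 5t² + 4t - 4.
Then g(-2) = 32.

32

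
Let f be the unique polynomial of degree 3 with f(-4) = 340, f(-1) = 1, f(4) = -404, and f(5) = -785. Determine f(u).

Using the Lagrange interpolation formula with nodes -4, -1, 4, 5:
  L_0(u) = (u + 1)(u - 4)(u - 5) / -216
  L_1(u) = (u + 4)(u - 4)(u - 5) / 90
  L_2(u) = (u + 4)(u + 1)(u - 5) / -40
  L_3(u) = (u + 4)(u + 1)(u - 4) / 54
Then f(u) = 340·L_0(u) + 1·L_1(u) - 404·L_2(u) - 785·L_3(u).
Expanding and collecting terms gives f(u) = -6u^3 - 2u^2 + 3u.
Check: f(4) = -404. ✓

f(u) = -6u^3 - 2u^2 + 3u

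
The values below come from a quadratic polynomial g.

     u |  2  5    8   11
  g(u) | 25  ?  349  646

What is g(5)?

The 3 known points determine the degree-2 polynomial uniquely.
Write g(u) = au^2 + bu + c. Substituting each data point gives a linear system:
  4a + 2b + c = 25
  64a + 8b + c = 349
  121a + 11b + c = 646
Solving the system yields a = 5, b = 4, c = -3.
So g(u) = 5u² + 4u - 3.
Then g(5) = 142.

142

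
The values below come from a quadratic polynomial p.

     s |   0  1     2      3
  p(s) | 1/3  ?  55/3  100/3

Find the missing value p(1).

22/3

On equispaced nodes a degree-2 polynomial has vanishing third forward difference, so
  - p(0) + 3·p(1) - 3·p(2) + p(3) = 0.
Substituting the known values and solving for p(1):
  3·p(1) = 22
  p(1) = 22/3.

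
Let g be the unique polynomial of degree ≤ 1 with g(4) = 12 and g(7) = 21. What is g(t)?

Write g(t) = at + b. Substituting each data point gives a linear system:
  4a + b = 12
  7a + b = 21
Solving the system yields a = 3, b = 0.
So g(t) = 3t.
Check: g(7) = 21. ✓

g(t) = 3t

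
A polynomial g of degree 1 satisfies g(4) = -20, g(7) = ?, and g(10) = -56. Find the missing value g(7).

The 2 known points determine the degree-1 polynomial uniquely.
Write g(t) = at + b. Substituting each data point gives a linear system:
  4a + b = -20
  10a + b = -56
Solving the system yields a = -6, b = 4.
So g(t) = -6t + 4.
Then g(7) = -38.

-38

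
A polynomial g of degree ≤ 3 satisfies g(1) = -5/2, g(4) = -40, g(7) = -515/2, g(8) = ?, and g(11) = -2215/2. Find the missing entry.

-398

The 4 known points determine the degree-3 polynomial uniquely.
Write g(s) = as^3 + bs^2 + cs + d. Substituting each data point gives a linear system:
  a + b + c + d = -5/2
  64a + 16b + 4c + d = -40
  343a + 49b + 7c + d = -515/2
  1331a + 121b + 11c + d = -2215/2
Solving the system yields a = -1, b = 2, c = -3/2, d = -2.
So g(s) = -s^3 + 2s^2 - (3/2)s - 2.
Then g(8) = -398.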